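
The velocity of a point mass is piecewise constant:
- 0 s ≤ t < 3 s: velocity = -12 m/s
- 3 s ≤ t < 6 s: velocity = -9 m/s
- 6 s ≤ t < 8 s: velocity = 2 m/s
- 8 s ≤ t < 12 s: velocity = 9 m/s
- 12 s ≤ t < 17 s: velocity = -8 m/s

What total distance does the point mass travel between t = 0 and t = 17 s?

143 m

Distance (not displacement) is the total path length: add the absolute areas under v-t.
0–3 s: |-12| × 3 = 36 m
3–6 s: |-9| × 3 = 27 m
6–8 s: |2| × 2 = 4 m
8–12 s: |9| × 4 = 36 m
12–17 s: |-8| × 5 = 40 m
Total distance = 143 m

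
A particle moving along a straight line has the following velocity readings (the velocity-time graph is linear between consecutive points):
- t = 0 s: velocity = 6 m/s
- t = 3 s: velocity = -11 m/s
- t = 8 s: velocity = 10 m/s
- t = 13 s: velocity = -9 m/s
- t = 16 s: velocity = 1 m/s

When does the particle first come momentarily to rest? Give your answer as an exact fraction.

t = 18/17 s

v changes sign on 0–3 s (from 6 to -11); the graph is linear there, so v = 0 at t = 0 + (-6)·(3 − 0)/(-11 − 6) = 18/17 s.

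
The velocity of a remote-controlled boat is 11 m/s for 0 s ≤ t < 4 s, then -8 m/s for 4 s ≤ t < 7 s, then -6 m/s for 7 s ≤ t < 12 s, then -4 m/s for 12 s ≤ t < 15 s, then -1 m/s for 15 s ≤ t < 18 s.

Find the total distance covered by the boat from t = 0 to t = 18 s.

113 m

Distance (not displacement) is the total path length: add the absolute areas under v-t.
0–4 s: |11| × 4 = 44 m
4–7 s: |-8| × 3 = 24 m
7–12 s: |-6| × 5 = 30 m
12–15 s: |-4| × 3 = 12 m
15–18 s: |-1| × 3 = 3 m
Total distance = 113 m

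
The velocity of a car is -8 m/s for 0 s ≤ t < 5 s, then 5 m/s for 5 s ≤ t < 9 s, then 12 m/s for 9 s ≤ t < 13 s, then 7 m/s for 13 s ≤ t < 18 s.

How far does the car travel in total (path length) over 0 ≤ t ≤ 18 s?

Distance (not displacement) is the total path length: add the absolute areas under v-t.
0–5 s: |-8| × 5 = 40 m
5–9 s: |5| × 4 = 20 m
9–13 s: |12| × 4 = 48 m
13–18 s: |7| × 5 = 35 m
Total distance = 143 m

143 m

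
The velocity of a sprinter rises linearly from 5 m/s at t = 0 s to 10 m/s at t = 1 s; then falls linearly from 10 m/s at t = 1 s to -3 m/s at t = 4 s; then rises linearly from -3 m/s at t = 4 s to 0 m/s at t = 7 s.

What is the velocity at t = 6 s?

On 4–7 s the graph is linear from -3 to 0 m/s: v(6) = -3 + (0 − -3)·(6 − 4)/(7 − 4) = -1 m/s.

-1 m/s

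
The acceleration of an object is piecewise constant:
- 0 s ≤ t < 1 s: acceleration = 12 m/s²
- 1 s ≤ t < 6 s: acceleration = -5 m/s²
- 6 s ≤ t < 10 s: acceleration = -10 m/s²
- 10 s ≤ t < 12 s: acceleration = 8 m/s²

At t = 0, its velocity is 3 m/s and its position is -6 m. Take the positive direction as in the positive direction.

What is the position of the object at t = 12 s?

-188.5 m

On each constant-a segment, Δv = aΔt and Δx = v₀Δt + ½aΔt²; chain segment to segment.
0–1 s: v starts 3 m/s; Δx = 3·1 + ½·12·1² = 9 m; v ends 15 m/s.
1–6 s: v starts 15 m/s; Δx = 15·5 + ½·-5·5² = 12.5 m; v ends -10 m/s.
6–10 s: v starts -10 m/s; Δx = -10·4 + ½·-10·4² = -120 m; v ends -50 m/s.
10–12 s: v starts -50 m/s; Δx = -50·2 + ½·8·2² = -84 m; v ends -34 m/s.
x(12) = -6 + Σ Δx = -188.5 m.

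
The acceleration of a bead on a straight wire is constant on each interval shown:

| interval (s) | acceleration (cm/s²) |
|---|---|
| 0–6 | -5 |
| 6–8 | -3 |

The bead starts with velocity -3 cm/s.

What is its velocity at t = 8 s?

-39 cm/s

Δv equals the area under the a-t graph; then v = v₀ + Δv.
0–6 s: -5 × 6 = -30 cm/s
6–8 s: -3 × 2 = -6 cm/s
Δv = -36 cm/s, so v(8) = -3 + (-36) = -39 cm/s.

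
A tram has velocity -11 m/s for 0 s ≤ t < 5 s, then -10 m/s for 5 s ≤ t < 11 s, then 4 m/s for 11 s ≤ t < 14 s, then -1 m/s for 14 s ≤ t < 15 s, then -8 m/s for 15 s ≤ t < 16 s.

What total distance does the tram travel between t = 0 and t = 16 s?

136 m

Total distance travelled is ∫|v| dt — sum the magnitudes of each area piece.
0–5 s: |-11| × 5 = 55 m
5–11 s: |-10| × 6 = 60 m
11–14 s: |4| × 3 = 12 m
14–15 s: |-1| × 1 = 1 m
15–16 s: |-8| × 1 = 8 m
Total distance = 136 m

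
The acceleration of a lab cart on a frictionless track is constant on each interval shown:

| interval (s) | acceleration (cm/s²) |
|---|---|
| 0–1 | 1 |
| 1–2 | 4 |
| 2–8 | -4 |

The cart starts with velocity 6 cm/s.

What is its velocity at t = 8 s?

-13 cm/s

Δv equals the area under the a-t graph; then v = v₀ + Δv.
0–1 s: 1 × 1 = 1 cm/s
1–2 s: 4 × 1 = 4 cm/s
2–8 s: -4 × 6 = -24 cm/s
Δv = -19 cm/s, so v(8) = 6 + (-19) = -13 cm/s.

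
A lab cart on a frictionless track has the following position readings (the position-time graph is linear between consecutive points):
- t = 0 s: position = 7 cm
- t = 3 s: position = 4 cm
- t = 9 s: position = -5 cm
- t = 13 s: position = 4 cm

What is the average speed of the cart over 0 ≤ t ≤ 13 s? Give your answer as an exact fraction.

Average speed = (total path length)/(elapsed time); on a piecewise-linear x-t graph the path length is Σ|Δx|.
0–3 s: |Δx| = |4 − 7| = 3 cm
3–9 s: |Δx| = |-5 − 4| = 9 cm
9–13 s: |Δx| = |4 − -5| = 9 cm
Total path = 21 cm; average speed = 21/13 = 21/13 cm/s.

21/13 cm/s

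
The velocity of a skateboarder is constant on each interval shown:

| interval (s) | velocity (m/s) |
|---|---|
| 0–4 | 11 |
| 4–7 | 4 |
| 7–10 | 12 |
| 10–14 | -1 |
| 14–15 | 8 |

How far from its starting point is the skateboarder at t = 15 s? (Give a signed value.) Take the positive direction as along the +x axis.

96 m

Net displacement equals the area under the velocity-time graph (areas below the axis count negative).
0–4 s: 11 × 4 = 44 m
4–7 s: 4 × 3 = 12 m
7–10 s: 12 × 3 = 36 m
10–14 s: -1 × 4 = -4 m
14–15 s: 8 × 1 = 8 m
Net displacement = 96 m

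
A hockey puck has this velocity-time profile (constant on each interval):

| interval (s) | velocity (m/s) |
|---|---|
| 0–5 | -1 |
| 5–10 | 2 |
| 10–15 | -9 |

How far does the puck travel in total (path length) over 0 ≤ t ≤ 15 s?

60 m

Distance (not displacement) is the total path length: add the absolute areas under v-t.
0–5 s: |-1| × 5 = 5 m
5–10 s: |2| × 5 = 10 m
10–15 s: |-9| × 5 = 45 m
Total distance = 60 m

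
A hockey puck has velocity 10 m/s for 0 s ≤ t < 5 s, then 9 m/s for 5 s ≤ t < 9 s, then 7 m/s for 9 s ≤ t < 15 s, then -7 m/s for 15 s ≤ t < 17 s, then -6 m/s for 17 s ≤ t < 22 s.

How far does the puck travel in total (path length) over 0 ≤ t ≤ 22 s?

Distance (not displacement) is the total path length: add the absolute areas under v-t.
0–5 s: |10| × 5 = 50 m
5–9 s: |9| × 4 = 36 m
9–15 s: |7| × 6 = 42 m
15–17 s: |-7| × 2 = 14 m
17–22 s: |-6| × 5 = 30 m
Total distance = 172 m

172 m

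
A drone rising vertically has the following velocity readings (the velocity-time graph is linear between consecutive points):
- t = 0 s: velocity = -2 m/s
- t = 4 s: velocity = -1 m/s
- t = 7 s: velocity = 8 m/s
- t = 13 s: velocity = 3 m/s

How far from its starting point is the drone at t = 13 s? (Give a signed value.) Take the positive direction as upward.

37.5 m

Net displacement equals the area under the velocity-time graph (areas below the axis count negative).
0–4 s: ½(-2 + -1)(4) = -6 m
4–7 s: ½(-1 + 8)(3) = 10.5 m
7–13 s: ½(8 + 3)(6) = 33 m
Net displacement = 37.5 m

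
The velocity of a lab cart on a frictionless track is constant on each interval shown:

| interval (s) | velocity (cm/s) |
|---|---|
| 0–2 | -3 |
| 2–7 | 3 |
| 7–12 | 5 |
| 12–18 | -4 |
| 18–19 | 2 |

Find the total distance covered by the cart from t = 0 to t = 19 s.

Total distance travelled is ∫|v| dt — sum the magnitudes of each area piece.
0–2 s: |-3| × 2 = 6 cm
2–7 s: |3| × 5 = 15 cm
7–12 s: |5| × 5 = 25 cm
12–18 s: |-4| × 6 = 24 cm
18–19 s: |2| × 1 = 2 cm
Total distance = 72 cm

72 cm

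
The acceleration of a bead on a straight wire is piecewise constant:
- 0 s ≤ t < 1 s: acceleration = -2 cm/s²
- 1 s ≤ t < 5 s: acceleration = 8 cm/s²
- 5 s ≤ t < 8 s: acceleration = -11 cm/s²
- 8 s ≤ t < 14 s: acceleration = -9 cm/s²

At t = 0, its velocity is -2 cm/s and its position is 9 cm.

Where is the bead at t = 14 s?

-103.5 cm

On each constant-a segment, Δv = aΔt and Δx = v₀Δt + ½aΔt²; chain segment to segment.
0–1 s: v starts -2 cm/s; Δx = -2·1 + ½·-2·1² = -3 cm; v ends -4 cm/s.
1–5 s: v starts -4 cm/s; Δx = -4·4 + ½·8·4² = 48 cm; v ends 28 cm/s.
5–8 s: v starts 28 cm/s; Δx = 28·3 + ½·-11·3² = 34.5 cm; v ends -5 cm/s.
8–14 s: v starts -5 cm/s; Δx = -5·6 + ½·-9·6² = -192 cm; v ends -59 cm/s.
x(14) = 9 + Σ Δx = -103.5 cm.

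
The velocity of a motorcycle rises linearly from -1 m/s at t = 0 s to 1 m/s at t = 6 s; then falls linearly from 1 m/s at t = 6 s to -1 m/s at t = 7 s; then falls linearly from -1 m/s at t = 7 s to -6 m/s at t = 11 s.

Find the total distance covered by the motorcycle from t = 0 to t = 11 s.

Distance (not displacement) is the total path length: add the absolute areas under v-t.
0–6 s: v = 0 at t = 3 s; triangle areas 1.5 + 1.5 = 3 m
6–7 s: v = 0 at t = 6.5 s; triangle areas 0.25 + 0.25 = 0.5 m
7–11 s: |½(-1 + -6)(4)| = 14 m
Total distance = 17.5 m

17.5 m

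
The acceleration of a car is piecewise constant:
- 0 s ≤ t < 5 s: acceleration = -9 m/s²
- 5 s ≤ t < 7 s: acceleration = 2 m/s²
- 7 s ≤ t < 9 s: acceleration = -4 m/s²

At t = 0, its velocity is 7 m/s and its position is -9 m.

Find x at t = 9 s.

On each constant-a segment, Δv = aΔt and Δx = v₀Δt + ½aΔt²; chain segment to segment.
0–5 s: v starts 7 m/s; Δx = 7·5 + ½·-9·5² = -77.5 m; v ends -38 m/s.
5–7 s: v starts -38 m/s; Δx = -38·2 + ½·2·2² = -72 m; v ends -34 m/s.
7–9 s: v starts -34 m/s; Δx = -34·2 + ½·-4·2² = -76 m; v ends -42 m/s.
x(9) = -9 + Σ Δx = -234.5 m.

-234.5 m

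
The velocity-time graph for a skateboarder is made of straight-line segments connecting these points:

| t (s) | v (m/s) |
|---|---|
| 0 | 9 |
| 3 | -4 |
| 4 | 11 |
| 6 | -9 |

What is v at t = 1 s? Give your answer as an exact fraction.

On 0–3 s the graph is linear from 9 to -4 m/s: v(1) = 9 + (-4 − 9)·(1 − 0)/(3 − 0) = 14/3 m/s.

14/3 m/s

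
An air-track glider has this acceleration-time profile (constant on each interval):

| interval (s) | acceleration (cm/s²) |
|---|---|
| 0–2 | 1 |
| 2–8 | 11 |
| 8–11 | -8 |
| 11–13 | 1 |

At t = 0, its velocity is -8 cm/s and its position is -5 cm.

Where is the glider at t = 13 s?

On each constant-a segment, Δv = aΔt and Δx = v₀Δt + ½aΔt²; chain segment to segment.
0–2 s: v starts -8 cm/s; Δx = -8·2 + ½·1·2² = -14 cm; v ends -6 cm/s.
2–8 s: v starts -6 cm/s; Δx = -6·6 + ½·11·6² = 162 cm; v ends 60 cm/s.
8–11 s: v starts 60 cm/s; Δx = 60·3 + ½·-8·3² = 144 cm; v ends 36 cm/s.
11–13 s: v starts 36 cm/s; Δx = 36·2 + ½·1·2² = 74 cm; v ends 38 cm/s.
x(13) = -5 + Σ Δx = 361 cm.

361 cm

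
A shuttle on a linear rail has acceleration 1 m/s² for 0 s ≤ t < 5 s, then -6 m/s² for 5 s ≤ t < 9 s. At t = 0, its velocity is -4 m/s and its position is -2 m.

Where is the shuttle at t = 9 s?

On each constant-a segment, Δv = aΔt and Δx = v₀Δt + ½aΔt²; chain segment to segment.
0–5 s: v starts -4 m/s; Δx = -4·5 + ½·1·5² = -7.5 m; v ends 1 m/s.
5–9 s: v starts 1 m/s; Δx = 1·4 + ½·-6·4² = -44 m; v ends -23 m/s.
x(9) = -2 + Σ Δx = -53.5 m.

-53.5 m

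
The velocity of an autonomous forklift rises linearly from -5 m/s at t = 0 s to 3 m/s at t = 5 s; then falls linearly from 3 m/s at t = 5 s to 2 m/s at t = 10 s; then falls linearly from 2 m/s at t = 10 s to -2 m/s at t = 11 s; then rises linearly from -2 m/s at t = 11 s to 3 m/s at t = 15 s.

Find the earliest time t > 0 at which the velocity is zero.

v changes sign on 0–5 s (from -5 to 3); the graph is linear there, so v = 0 at t = 0 + (5)·(5 − 0)/(3 − -5) = 3.125 s.

t = 3.125 s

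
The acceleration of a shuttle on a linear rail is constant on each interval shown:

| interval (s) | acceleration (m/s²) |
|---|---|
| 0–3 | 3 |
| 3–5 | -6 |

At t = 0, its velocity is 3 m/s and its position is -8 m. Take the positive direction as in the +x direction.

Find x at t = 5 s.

26.5 m

On each constant-a segment, Δv = aΔt and Δx = v₀Δt + ½aΔt²; chain segment to segment.
0–3 s: v starts 3 m/s; Δx = 3·3 + ½·3·3² = 22.5 m; v ends 12 m/s.
3–5 s: v starts 12 m/s; Δx = 12·2 + ½·-6·2² = 12 m; v ends 0 m/s.
x(5) = -8 + Σ Δx = 26.5 m.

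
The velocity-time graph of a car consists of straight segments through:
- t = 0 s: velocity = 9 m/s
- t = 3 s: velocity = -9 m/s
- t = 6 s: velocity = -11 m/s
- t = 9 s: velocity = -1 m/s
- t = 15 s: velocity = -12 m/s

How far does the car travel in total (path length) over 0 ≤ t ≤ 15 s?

100.5 m

Total distance travelled is ∫|v| dt — sum the magnitudes of each area piece.
0–3 s: v = 0 at t = 1.5 s; triangle areas 6.75 + 6.75 = 13.5 m
3–6 s: |½(-9 + -11)(3)| = 30 m
6–9 s: |½(-11 + -1)(3)| = 18 m
9–15 s: |½(-1 + -12)(6)| = 39 m
Total distance = 100.5 m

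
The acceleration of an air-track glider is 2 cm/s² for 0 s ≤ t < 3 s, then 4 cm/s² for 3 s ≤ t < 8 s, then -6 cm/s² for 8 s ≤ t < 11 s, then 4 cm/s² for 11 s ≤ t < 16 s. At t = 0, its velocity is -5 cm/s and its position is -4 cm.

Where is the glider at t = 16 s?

On each constant-a segment, Δv = aΔt and Δx = v₀Δt + ½aΔt²; chain segment to segment.
0–3 s: v starts -5 cm/s; Δx = -5·3 + ½·2·3² = -6 cm; v ends 1 cm/s.
3–8 s: v starts 1 cm/s; Δx = 1·5 + ½·4·5² = 55 cm; v ends 21 cm/s.
8–11 s: v starts 21 cm/s; Δx = 21·3 + ½·-6·3² = 36 cm; v ends 3 cm/s.
11–16 s: v starts 3 cm/s; Δx = 3·5 + ½·4·5² = 65 cm; v ends 23 cm/s.
x(16) = -4 + Σ Δx = 146 cm.

146 cm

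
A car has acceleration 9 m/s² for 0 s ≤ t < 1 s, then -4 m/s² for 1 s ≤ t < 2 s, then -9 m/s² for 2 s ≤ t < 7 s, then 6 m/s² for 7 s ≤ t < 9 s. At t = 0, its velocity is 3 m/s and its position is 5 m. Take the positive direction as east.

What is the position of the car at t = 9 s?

On each constant-a segment, Δv = aΔt and Δx = v₀Δt + ½aΔt²; chain segment to segment.
0–1 s: v starts 3 m/s; Δx = 3·1 + ½·9·1² = 7.5 m; v ends 12 m/s.
1–2 s: v starts 12 m/s; Δx = 12·1 + ½·-4·1² = 10 m; v ends 8 m/s.
2–7 s: v starts 8 m/s; Δx = 8·5 + ½·-9·5² = -72.5 m; v ends -37 m/s.
7–9 s: v starts -37 m/s; Δx = -37·2 + ½·6·2² = -62 m; v ends -25 m/s.
x(9) = 5 + Σ Δx = -112 m.

-112 m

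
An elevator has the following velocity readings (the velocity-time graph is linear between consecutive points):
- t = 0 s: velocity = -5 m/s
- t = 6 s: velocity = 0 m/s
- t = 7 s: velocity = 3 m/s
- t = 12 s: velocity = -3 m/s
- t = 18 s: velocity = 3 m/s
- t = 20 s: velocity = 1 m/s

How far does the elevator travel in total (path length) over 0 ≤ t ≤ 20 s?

Total distance travelled is ∫|v| dt — sum the magnitudes of each area piece.
0–6 s: |½(-5 + 0)(6)| = 15 m
6–7 s: |½(0 + 3)(1)| = 1.5 m
7–12 s: v = 0 at t = 9.5 s; triangle areas 3.75 + 3.75 = 7.5 m
12–18 s: v = 0 at t = 15 s; triangle areas 4.5 + 4.5 = 9 m
18–20 s: |½(3 + 1)(2)| = 4 m
Total distance = 37 m

37 m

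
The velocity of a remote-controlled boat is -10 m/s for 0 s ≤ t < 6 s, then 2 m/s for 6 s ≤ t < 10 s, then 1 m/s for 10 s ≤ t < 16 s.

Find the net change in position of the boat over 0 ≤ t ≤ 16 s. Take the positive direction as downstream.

-46 m

Displacement is the signed area under the v-t curve.
0–6 s: -10 × 6 = -60 m
6–10 s: 2 × 4 = 8 m
10–16 s: 1 × 6 = 6 m
Net displacement = -46 m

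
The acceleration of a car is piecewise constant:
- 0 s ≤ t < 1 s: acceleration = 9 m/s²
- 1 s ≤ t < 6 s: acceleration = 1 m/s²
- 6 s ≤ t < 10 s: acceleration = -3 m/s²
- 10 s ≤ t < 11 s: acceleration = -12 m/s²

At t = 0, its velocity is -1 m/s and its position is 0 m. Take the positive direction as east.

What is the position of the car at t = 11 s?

On each constant-a segment, Δv = aΔt and Δx = v₀Δt + ½aΔt²; chain segment to segment.
0–1 s: v starts -1 m/s; Δx = -1·1 + ½·9·1² = 3.5 m; v ends 8 m/s.
1–6 s: v starts 8 m/s; Δx = 8·5 + ½·1·5² = 52.5 m; v ends 13 m/s.
6–10 s: v starts 13 m/s; Δx = 13·4 + ½·-3·4² = 28 m; v ends 1 m/s.
10–11 s: v starts 1 m/s; Δx = 1·1 + ½·-12·1² = -5 m; v ends -11 m/s.
x(11) = 0 + Σ Δx = 79 m.

79 m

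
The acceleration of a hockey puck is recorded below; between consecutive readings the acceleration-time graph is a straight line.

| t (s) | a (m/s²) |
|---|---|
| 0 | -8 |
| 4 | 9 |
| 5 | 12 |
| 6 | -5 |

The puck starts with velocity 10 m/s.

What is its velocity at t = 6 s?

26 m/s

Δv equals the area under the a-t graph; then v = v₀ + Δv.
0–4 s: ½(-8 + 9)(4) = 2 m/s
4–5 s: ½(9 + 12)(1) = 10.5 m/s
5–6 s: ½(12 + -5)(1) = 3.5 m/s
Δv = 16 m/s, so v(6) = 10 + (16) = 26 m/s.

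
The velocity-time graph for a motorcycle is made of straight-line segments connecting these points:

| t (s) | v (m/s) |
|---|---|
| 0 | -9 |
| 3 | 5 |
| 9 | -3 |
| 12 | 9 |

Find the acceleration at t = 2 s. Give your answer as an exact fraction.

14/3 m/s²

Acceleration is the slope of the v-t graph on 0–3 s: (5 − -9)/(3 − 0) = 14/3 m/s².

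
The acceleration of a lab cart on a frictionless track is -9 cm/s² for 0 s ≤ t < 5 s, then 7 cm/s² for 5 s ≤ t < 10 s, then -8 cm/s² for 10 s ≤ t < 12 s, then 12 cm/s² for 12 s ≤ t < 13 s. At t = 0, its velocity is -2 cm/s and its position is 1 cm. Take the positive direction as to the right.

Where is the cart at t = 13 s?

On each constant-a segment, Δv = aΔt and Δx = v₀Δt + ½aΔt²; chain segment to segment.
0–5 s: v starts -2 cm/s; Δx = -2·5 + ½·-9·5² = -122.5 cm; v ends -47 cm/s.
5–10 s: v starts -47 cm/s; Δx = -47·5 + ½·7·5² = -147.5 cm; v ends -12 cm/s.
10–12 s: v starts -12 cm/s; Δx = -12·2 + ½·-8·2² = -40 cm; v ends -28 cm/s.
12–13 s: v starts -28 cm/s; Δx = -28·1 + ½·12·1² = -22 cm; v ends -16 cm/s.
x(13) = 1 + Σ Δx = -331 cm.

-331 cm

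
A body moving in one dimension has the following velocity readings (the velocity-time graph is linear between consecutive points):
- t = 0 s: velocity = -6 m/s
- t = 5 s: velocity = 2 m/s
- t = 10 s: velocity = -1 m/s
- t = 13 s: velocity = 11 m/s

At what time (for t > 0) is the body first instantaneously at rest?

t = 3.75 s

v changes sign on 0–5 s (from -6 to 2); the graph is linear there, so v = 0 at t = 0 + (6)·(5 − 0)/(2 − -6) = 3.75 s.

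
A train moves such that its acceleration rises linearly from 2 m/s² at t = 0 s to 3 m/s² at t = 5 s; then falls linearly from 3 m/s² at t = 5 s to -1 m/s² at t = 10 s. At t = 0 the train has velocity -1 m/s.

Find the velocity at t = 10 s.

16.5 m/s

Δv equals the area under the a-t graph; then v = v₀ + Δv.
0–5 s: ½(2 + 3)(5) = 12.5 m/s
5–10 s: ½(3 + -1)(5) = 5 m/s
Δv = 17.5 m/s, so v(10) = -1 + (17.5) = 16.5 m/s.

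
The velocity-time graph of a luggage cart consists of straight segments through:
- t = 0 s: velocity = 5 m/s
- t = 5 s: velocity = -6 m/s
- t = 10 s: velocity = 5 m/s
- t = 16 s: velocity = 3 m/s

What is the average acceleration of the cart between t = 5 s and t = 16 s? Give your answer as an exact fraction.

Average acceleration = Δv/Δt = (3 − -6)/(16 − 5) = 9/11 m/s².

9/11 m/s²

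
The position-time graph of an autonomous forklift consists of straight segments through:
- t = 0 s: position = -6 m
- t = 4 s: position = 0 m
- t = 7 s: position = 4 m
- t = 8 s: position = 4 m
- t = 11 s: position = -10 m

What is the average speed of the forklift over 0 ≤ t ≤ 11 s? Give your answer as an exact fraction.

Average speed = (total path length)/(elapsed time); on a piecewise-linear x-t graph the path length is Σ|Δx|.
0–4 s: |Δx| = |0 − -6| = 6 m
4–7 s: |Δx| = |4 − 0| = 4 m
7–8 s: |Δx| = |4 − 4| = 0 m
8–11 s: |Δx| = |-10 − 4| = 14 m
Total path = 24 m; average speed = 24/11 = 24/11 m/s.

24/11 m/s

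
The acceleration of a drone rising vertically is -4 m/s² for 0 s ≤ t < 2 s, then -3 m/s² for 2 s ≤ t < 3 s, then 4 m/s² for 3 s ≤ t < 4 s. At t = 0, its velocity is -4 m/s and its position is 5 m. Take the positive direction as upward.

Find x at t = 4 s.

On each constant-a segment, Δv = aΔt and Δx = v₀Δt + ½aΔt²; chain segment to segment.
0–2 s: v starts -4 m/s; Δx = -4·2 + ½·-4·2² = -16 m; v ends -12 m/s.
2–3 s: v starts -12 m/s; Δx = -12·1 + ½·-3·1² = -13.5 m; v ends -15 m/s.
3–4 s: v starts -15 m/s; Δx = -15·1 + ½·4·1² = -13 m; v ends -11 m/s.
x(4) = 5 + Σ Δx = -37.5 m.

-37.5 m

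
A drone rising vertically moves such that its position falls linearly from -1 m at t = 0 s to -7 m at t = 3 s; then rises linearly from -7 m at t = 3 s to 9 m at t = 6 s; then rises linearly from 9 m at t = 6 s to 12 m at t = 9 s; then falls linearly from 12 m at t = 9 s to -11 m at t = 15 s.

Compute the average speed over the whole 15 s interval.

3.2 m/s

Average speed = (total path length)/(elapsed time); on a piecewise-linear x-t graph the path length is Σ|Δx|.
0–3 s: |Δx| = |-7 − -1| = 6 m
3–6 s: |Δx| = |9 − -7| = 16 m
6–9 s: |Δx| = |12 − 9| = 3 m
9–15 s: |Δx| = |-11 − 12| = 23 m
Total path = 48 m; average speed = 48/15 = 3.2 m/s.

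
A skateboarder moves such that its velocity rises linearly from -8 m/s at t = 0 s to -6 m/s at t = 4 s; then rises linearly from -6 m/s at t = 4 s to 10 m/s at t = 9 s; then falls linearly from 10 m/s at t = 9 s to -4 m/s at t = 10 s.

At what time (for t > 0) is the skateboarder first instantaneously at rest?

t = 5.875 s

v changes sign on 4–9 s (from -6 to 10); the graph is linear there, so v = 0 at t = 4 + (6)·(9 − 4)/(10 − -6) = 5.875 s.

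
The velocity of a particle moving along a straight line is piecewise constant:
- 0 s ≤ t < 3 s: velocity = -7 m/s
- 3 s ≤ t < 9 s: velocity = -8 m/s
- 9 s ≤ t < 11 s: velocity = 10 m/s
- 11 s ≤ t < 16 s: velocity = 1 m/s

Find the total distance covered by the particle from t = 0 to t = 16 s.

Distance (not displacement) is the total path length: add the absolute areas under v-t.
0–3 s: |-7| × 3 = 21 m
3–9 s: |-8| × 6 = 48 m
9–11 s: |10| × 2 = 20 m
11–16 s: |1| × 5 = 5 m
Total distance = 94 m

94 m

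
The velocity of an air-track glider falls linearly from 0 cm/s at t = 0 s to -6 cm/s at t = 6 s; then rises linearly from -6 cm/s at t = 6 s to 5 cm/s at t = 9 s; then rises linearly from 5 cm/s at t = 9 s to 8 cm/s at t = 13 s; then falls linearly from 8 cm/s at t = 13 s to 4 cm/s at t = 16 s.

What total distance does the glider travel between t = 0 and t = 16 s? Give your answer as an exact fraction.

Distance (not displacement) is the total path length: add the absolute areas under v-t.
0–6 s: |½(0 + -6)(6)| = 18 cm
6–9 s: v = 0 at t = 84/11 s; triangle areas 54/11 + 75/22 = 183/22 cm
9–13 s: |½(5 + 8)(4)| = 26 cm
13–16 s: |½(8 + 4)(3)| = 18 cm
Total distance = 1547/22 cm

1547/22 cm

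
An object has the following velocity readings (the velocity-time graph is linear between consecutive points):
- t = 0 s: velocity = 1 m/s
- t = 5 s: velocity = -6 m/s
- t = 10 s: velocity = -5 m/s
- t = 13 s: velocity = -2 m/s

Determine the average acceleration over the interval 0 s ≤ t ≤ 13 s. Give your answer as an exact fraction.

-3/13 m/s²

Average acceleration = Δv/Δt = (-2 − 1)/(13 − 0) = -3/13 m/s².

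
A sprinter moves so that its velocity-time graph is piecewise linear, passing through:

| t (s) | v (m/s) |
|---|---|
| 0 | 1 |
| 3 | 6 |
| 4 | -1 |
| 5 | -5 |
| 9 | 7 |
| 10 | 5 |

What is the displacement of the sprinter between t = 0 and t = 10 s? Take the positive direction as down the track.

20 m

Displacement is the signed area under the v-t curve.
0–3 s: ½(1 + 6)(3) = 10.5 m
3–4 s: ½(6 + -1)(1) = 2.5 m
4–5 s: ½(-1 + -5)(1) = -3 m
5–9 s: ½(-5 + 7)(4) = 4 m
9–10 s: ½(7 + 5)(1) = 6 m
Net displacement = 20 m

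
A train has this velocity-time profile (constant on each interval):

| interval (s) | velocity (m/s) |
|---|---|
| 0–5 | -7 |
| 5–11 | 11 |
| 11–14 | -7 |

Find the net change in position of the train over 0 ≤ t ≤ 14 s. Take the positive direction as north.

10 m

Net displacement equals the area under the velocity-time graph (areas below the axis count negative).
0–5 s: -7 × 5 = -35 m
5–11 s: 11 × 6 = 66 m
11–14 s: -7 × 3 = -21 m
Net displacement = 10 m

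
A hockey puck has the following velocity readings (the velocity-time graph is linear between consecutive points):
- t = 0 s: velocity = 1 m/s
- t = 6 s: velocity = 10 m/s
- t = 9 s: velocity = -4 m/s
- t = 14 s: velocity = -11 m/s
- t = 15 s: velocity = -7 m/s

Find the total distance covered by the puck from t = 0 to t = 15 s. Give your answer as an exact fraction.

1287/14 m

Distance (not displacement) is the total path length: add the absolute areas under v-t.
0–6 s: |½(1 + 10)(6)| = 33 m
6–9 s: v = 0 at t = 57/7 s; triangle areas 75/7 + 12/7 = 87/7 m
9–14 s: |½(-4 + -11)(5)| = 37.5 m
14–15 s: |½(-11 + -7)(1)| = 9 m
Total distance = 1287/14 m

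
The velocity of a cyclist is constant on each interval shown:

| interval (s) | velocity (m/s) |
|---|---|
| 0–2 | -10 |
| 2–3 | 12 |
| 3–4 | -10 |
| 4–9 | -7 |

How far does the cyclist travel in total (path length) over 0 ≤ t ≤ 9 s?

Distance (not displacement) is the total path length: add the absolute areas under v-t.
0–2 s: |-10| × 2 = 20 m
2–3 s: |12| × 1 = 12 m
3–4 s: |-10| × 1 = 10 m
4–9 s: |-7| × 5 = 35 m
Total distance = 77 m

77 m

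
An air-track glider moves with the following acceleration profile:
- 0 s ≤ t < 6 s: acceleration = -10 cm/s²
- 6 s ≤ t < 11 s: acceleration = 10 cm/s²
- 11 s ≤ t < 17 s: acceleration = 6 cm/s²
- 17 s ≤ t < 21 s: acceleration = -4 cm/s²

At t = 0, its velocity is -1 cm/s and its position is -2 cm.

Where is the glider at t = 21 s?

-258 cm

On each constant-a segment, Δv = aΔt and Δx = v₀Δt + ½aΔt²; chain segment to segment.
0–6 s: v starts -1 cm/s; Δx = -1·6 + ½·-10·6² = -186 cm; v ends -61 cm/s.
6–11 s: v starts -61 cm/s; Δx = -61·5 + ½·10·5² = -180 cm; v ends -11 cm/s.
11–17 s: v starts -11 cm/s; Δx = -11·6 + ½·6·6² = 42 cm; v ends 25 cm/s.
17–21 s: v starts 25 cm/s; Δx = 25·4 + ½·-4·4² = 68 cm; v ends 9 cm/s.
x(21) = -2 + Σ Δx = -258 cm.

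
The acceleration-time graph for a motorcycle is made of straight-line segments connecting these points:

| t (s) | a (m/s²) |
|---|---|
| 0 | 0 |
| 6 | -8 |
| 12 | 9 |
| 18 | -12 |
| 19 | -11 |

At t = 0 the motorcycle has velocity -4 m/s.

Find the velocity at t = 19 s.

-45.5 m/s

Δv equals the area under the a-t graph; then v = v₀ + Δv.
0–6 s: ½(0 + -8)(6) = -24 m/s
6–12 s: ½(-8 + 9)(6) = 3 m/s
12–18 s: ½(9 + -12)(6) = -9 m/s
18–19 s: ½(-12 + -11)(1) = -11.5 m/s
Δv = -41.5 m/s, so v(19) = -4 + (-41.5) = -45.5 m/s.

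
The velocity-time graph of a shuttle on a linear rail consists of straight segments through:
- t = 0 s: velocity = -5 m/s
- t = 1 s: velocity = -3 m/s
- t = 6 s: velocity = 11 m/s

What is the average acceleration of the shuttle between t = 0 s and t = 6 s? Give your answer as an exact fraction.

Average acceleration = Δv/Δt = (11 − -5)/(6 − 0) = 8/3 m/s².

8/3 m/s²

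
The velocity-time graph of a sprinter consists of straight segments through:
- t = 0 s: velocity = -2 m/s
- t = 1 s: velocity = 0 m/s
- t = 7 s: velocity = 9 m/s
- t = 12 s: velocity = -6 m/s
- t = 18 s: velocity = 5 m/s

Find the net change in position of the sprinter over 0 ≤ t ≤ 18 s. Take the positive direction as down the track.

30.5 m

Displacement is the signed area under the v-t curve.
0–1 s: ½(-2 + 0)(1) = -1 m
1–7 s: ½(0 + 9)(6) = 27 m
7–12 s: ½(9 + -6)(5) = 7.5 m
12–18 s: ½(-6 + 5)(6) = -3 m
Net displacement = 30.5 m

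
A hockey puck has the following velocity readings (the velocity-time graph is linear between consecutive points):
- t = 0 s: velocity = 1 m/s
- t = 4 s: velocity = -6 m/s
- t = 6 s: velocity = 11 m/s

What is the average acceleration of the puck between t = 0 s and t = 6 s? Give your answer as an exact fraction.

5/3 m/s²

Average acceleration = Δv/Δt = (11 − 1)/(6 − 0) = 5/3 m/s².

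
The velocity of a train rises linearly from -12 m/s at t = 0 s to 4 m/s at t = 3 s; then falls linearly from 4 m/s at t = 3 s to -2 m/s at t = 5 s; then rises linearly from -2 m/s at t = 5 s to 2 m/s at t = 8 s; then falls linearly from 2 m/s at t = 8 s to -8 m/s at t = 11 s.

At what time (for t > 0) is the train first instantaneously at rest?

t = 2.25 s

v changes sign on 0–3 s (from -12 to 4); the graph is linear there, so v = 0 at t = 0 + (12)·(3 − 0)/(4 − -12) = 2.25 s.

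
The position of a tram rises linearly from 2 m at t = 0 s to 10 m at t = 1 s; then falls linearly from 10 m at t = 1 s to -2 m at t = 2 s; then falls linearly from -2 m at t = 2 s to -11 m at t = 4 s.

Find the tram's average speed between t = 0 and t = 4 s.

7.25 m/s

Average speed = (total path length)/(elapsed time); on a piecewise-linear x-t graph the path length is Σ|Δx|.
0–1 s: |Δx| = |10 − 2| = 8 m
1–2 s: |Δx| = |-2 − 10| = 12 m
2–4 s: |Δx| = |-11 − -2| = 9 m
Total path = 29 m; average speed = 29/4 = 7.25 m/s.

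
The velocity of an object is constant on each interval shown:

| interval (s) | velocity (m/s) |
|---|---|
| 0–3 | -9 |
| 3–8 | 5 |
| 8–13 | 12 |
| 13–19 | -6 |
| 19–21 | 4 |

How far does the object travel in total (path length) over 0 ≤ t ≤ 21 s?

156 m

Distance (not displacement) is the total path length: add the absolute areas under v-t.
0–3 s: |-9| × 3 = 27 m
3–8 s: |5| × 5 = 25 m
8–13 s: |12| × 5 = 60 m
13–19 s: |-6| × 6 = 36 m
19–21 s: |4| × 2 = 8 m
Total distance = 156 m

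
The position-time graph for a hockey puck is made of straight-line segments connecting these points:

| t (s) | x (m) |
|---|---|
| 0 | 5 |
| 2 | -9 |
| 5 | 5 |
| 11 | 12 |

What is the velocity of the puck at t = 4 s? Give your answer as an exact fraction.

Velocity is the slope of the x-t graph on 2–5 s: (5 − -9)/(5 − 2) = 14/3 m/s.

14/3 m/s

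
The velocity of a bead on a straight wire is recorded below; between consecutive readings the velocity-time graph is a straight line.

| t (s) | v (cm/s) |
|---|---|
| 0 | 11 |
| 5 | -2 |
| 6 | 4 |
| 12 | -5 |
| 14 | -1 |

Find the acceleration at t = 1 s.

Acceleration is the slope of the v-t graph on 0–5 s: (-2 − 11)/(5 − 0) = -2.6 cm/s².

-2.6 cm/s²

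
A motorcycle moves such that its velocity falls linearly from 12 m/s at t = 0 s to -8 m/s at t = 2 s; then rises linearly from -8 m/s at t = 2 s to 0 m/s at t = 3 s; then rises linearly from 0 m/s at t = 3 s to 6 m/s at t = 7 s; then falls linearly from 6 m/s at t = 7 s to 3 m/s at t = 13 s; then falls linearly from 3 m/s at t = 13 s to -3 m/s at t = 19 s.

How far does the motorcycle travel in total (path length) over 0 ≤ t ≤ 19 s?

Total distance travelled is ∫|v| dt — sum the magnitudes of each area piece.
0–2 s: v = 0 at t = 1.2 s; triangle areas 7.2 + 3.2 = 10.4 m
2–3 s: |½(-8 + 0)(1)| = 4 m
3–7 s: |½(0 + 6)(4)| = 12 m
7–13 s: |½(6 + 3)(6)| = 27 m
13–19 s: v = 0 at t = 16 s; triangle areas 4.5 + 4.5 = 9 m
Total distance = 62.4 m

62.4 m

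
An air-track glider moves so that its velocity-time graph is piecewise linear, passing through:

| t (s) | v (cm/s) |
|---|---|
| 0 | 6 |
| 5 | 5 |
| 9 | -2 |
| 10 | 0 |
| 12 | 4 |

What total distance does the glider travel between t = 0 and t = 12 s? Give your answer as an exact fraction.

Total distance travelled is ∫|v| dt — sum the magnitudes of each area piece.
0–5 s: |½(6 + 5)(5)| = 27.5 cm
5–9 s: v = 0 at t = 55/7 s; triangle areas 50/7 + 8/7 = 58/7 cm
9–10 s: |½(-2 + 0)(1)| = 1 cm
10–12 s: |½(0 + 4)(2)| = 4 cm
Total distance = 571/14 cm

571/14 cm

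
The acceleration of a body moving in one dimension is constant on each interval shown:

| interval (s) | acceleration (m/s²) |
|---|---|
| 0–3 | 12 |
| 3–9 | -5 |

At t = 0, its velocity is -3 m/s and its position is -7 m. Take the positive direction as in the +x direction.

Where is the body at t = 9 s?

On each constant-a segment, Δv = aΔt and Δx = v₀Δt + ½aΔt²; chain segment to segment.
0–3 s: v starts -3 m/s; Δx = -3·3 + ½·12·3² = 45 m; v ends 33 m/s.
3–9 s: v starts 33 m/s; Δx = 33·6 + ½·-5·6² = 108 m; v ends 3 m/s.
x(9) = -7 + Σ Δx = 146 m.

146 m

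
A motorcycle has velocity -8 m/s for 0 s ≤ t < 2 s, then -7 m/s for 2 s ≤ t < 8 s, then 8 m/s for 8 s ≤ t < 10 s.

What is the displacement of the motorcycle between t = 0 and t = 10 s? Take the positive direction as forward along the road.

Displacement is the signed area under the v-t curve.
0–2 s: -8 × 2 = -16 m
2–8 s: -7 × 6 = -42 m
8–10 s: 8 × 2 = 16 m
Net displacement = -42 m

-42 m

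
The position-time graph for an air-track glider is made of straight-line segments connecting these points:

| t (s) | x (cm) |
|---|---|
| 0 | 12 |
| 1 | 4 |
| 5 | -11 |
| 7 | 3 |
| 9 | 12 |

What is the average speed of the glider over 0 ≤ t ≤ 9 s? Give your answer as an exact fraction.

46/9 cm/s

Average speed = (total path length)/(elapsed time); on a piecewise-linear x-t graph the path length is Σ|Δx|.
0–1 s: |Δx| = |4 − 12| = 8 cm
1–5 s: |Δx| = |-11 − 4| = 15 cm
5–7 s: |Δx| = |3 − -11| = 14 cm
7–9 s: |Δx| = |12 − 3| = 9 cm
Total path = 46 cm; average speed = 46/9 = 46/9 cm/s.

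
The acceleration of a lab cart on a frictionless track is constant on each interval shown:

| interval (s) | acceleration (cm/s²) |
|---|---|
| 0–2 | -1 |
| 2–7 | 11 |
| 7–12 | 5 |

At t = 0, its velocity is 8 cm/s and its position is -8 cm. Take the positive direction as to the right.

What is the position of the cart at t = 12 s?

541 cm

On each constant-a segment, Δv = aΔt and Δx = v₀Δt + ½aΔt²; chain segment to segment.
0–2 s: v starts 8 cm/s; Δx = 8·2 + ½·-1·2² = 14 cm; v ends 6 cm/s.
2–7 s: v starts 6 cm/s; Δx = 6·5 + ½·11·5² = 167.5 cm; v ends 61 cm/s.
7–12 s: v starts 61 cm/s; Δx = 61·5 + ½·5·5² = 367.5 cm; v ends 86 cm/s.
x(12) = -8 + Σ Δx = 541 cm.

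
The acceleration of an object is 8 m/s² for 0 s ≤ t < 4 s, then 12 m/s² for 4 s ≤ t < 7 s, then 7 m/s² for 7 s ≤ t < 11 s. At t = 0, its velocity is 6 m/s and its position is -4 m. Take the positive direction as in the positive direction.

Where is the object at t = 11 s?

604 m

On each constant-a segment, Δv = aΔt and Δx = v₀Δt + ½aΔt²; chain segment to segment.
0–4 s: v starts 6 m/s; Δx = 6·4 + ½·8·4² = 88 m; v ends 38 m/s.
4–7 s: v starts 38 m/s; Δx = 38·3 + ½·12·3² = 168 m; v ends 74 m/s.
7–11 s: v starts 74 m/s; Δx = 74·4 + ½·7·4² = 352 m; v ends 102 m/s.
x(11) = -4 + Σ Δx = 604 m.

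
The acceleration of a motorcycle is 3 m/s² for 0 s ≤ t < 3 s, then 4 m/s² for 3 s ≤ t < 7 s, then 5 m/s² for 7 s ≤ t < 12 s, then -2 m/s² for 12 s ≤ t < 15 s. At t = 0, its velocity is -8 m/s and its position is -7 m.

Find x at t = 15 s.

283 m

On each constant-a segment, Δv = aΔt and Δx = v₀Δt + ½aΔt²; chain segment to segment.
0–3 s: v starts -8 m/s; Δx = -8·3 + ½·3·3² = -10.5 m; v ends 1 m/s.
3–7 s: v starts 1 m/s; Δx = 1·4 + ½·4·4² = 36 m; v ends 17 m/s.
7–12 s: v starts 17 m/s; Δx = 17·5 + ½·5·5² = 147.5 m; v ends 42 m/s.
12–15 s: v starts 42 m/s; Δx = 42·3 + ½·-2·3² = 117 m; v ends 36 m/s.
x(15) = -7 + Σ Δx = 283 m.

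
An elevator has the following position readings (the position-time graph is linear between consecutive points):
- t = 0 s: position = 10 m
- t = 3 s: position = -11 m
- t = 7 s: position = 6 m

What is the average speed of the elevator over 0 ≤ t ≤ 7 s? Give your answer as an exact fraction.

38/7 m/s

Average speed = (total path length)/(elapsed time); on a piecewise-linear x-t graph the path length is Σ|Δx|.
0–3 s: |Δx| = |-11 − 10| = 21 m
3–7 s: |Δx| = |6 − -11| = 17 m
Total path = 38 m; average speed = 38/7 = 38/7 m/s.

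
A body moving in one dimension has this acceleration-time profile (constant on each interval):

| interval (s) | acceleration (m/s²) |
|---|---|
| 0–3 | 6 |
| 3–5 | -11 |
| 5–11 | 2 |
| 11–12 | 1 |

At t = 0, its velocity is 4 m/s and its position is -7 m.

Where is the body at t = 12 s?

On each constant-a segment, Δv = aΔt and Δx = v₀Δt + ½aΔt²; chain segment to segment.
0–3 s: v starts 4 m/s; Δx = 4·3 + ½·6·3² = 39 m; v ends 22 m/s.
3–5 s: v starts 22 m/s; Δx = 22·2 + ½·-11·2² = 22 m; v ends 0 m/s.
5–11 s: v starts 0 m/s; Δx = 0·6 + ½·2·6² = 36 m; v ends 12 m/s.
11–12 s: v starts 12 m/s; Δx = 12·1 + ½·1·1² = 12.5 m; v ends 13 m/s.
x(12) = -7 + Σ Δx = 102.5 m.

102.5 m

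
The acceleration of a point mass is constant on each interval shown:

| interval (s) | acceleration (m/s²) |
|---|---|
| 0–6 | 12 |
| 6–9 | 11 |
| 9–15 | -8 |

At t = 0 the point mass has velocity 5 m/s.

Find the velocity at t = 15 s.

Δv equals the area under the a-t graph; then v = v₀ + Δv.
0–6 s: 12 × 6 = 72 m/s
6–9 s: 11 × 3 = 33 m/s
9–15 s: -8 × 6 = -48 m/s
Δv = 57 m/s, so v(15) = 5 + (57) = 62 m/s.

62 m/s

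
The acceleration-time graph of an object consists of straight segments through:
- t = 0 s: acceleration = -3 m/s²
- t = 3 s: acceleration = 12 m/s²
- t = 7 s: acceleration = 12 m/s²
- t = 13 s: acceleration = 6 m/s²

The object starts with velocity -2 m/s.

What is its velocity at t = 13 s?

Δv equals the area under the a-t graph; then v = v₀ + Δv.
0–3 s: ½(-3 + 12)(3) = 13.5 m/s
3–7 s: 12 × 4 = 48 m/s
7–13 s: ½(12 + 6)(6) = 54 m/s
Δv = 115.5 m/s, so v(13) = -2 + (115.5) = 113.5 m/s.

113.5 m/s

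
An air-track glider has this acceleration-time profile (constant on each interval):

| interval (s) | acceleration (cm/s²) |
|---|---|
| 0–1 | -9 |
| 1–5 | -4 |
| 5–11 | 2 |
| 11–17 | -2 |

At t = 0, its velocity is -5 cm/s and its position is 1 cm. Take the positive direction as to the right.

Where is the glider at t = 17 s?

-384.5 cm

On each constant-a segment, Δv = aΔt and Δx = v₀Δt + ½aΔt²; chain segment to segment.
0–1 s: v starts -5 cm/s; Δx = -5·1 + ½·-9·1² = -9.5 cm; v ends -14 cm/s.
1–5 s: v starts -14 cm/s; Δx = -14·4 + ½·-4·4² = -88 cm; v ends -30 cm/s.
5–11 s: v starts -30 cm/s; Δx = -30·6 + ½·2·6² = -144 cm; v ends -18 cm/s.
11–17 s: v starts -18 cm/s; Δx = -18·6 + ½·-2·6² = -144 cm; v ends -30 cm/s.
x(17) = 1 + Σ Δx = -384.5 cm.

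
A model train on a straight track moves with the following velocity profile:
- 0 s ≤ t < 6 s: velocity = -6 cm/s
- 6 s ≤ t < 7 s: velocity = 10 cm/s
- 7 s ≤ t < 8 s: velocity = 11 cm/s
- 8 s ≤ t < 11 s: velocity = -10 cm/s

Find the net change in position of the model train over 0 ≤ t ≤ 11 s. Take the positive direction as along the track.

Displacement is the signed area under the v-t curve.
0–6 s: -6 × 6 = -36 cm
6–7 s: 10 × 1 = 10 cm
7–8 s: 11 × 1 = 11 cm
8–11 s: -10 × 3 = -30 cm
Net displacement = -45 cm

-45 cm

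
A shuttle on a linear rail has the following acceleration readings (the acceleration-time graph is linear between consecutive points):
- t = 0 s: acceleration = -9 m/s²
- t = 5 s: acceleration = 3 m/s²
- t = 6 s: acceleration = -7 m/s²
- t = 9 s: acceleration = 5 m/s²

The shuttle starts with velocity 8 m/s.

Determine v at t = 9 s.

Δv equals the area under the a-t graph; then v = v₀ + Δv.
0–5 s: ½(-9 + 3)(5) = -15 m/s
5–6 s: ½(3 + -7)(1) = -2 m/s
6–9 s: ½(-7 + 5)(3) = -3 m/s
Δv = -20 m/s, so v(9) = 8 + (-20) = -12 m/s.

-12 m/s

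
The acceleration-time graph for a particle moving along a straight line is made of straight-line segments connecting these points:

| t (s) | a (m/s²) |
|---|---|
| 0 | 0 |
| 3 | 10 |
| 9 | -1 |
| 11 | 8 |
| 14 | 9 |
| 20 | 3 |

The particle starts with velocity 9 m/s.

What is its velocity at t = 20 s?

Δv equals the area under the a-t graph; then v = v₀ + Δv.
0–3 s: ½(0 + 10)(3) = 15 m/s
3–9 s: ½(10 + -1)(6) = 27 m/s
9–11 s: ½(-1 + 8)(2) = 7 m/s
11–14 s: ½(8 + 9)(3) = 25.5 m/s
14–20 s: ½(9 + 3)(6) = 36 m/s
Δv = 110.5 m/s, so v(20) = 9 + (110.5) = 119.5 m/s.

119.5 m/s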